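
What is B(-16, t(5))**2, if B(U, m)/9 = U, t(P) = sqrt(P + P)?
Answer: 20736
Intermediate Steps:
t(P) = sqrt(2)*sqrt(P) (t(P) = sqrt(2*P) = sqrt(2)*sqrt(P))
B(U, m) = 9*U
B(-16, t(5))**2 = (9*(-16))**2 = (-144)**2 = 20736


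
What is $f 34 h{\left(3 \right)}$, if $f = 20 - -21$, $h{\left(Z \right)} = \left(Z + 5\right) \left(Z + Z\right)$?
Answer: $66912$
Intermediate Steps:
$h{\left(Z \right)} = 2 Z \left(5 + Z\right)$ ($h{\left(Z \right)} = \left(5 + Z\right) 2 Z = 2 Z \left(5 + Z\right)$)
$f = 41$ ($f = 20 + 21 = 41$)
$f 34 h{\left(3 \right)} = 41 \cdot 34 \cdot 2 \cdot 3 \left(5 + 3\right) = 1394 \cdot 2 \cdot 3 \cdot 8 = 1394 \cdot 48 = 66912$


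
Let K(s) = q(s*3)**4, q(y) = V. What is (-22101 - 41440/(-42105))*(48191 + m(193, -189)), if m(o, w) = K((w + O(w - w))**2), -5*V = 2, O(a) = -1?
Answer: -266921245737243/250625 ≈ -1.0650e+9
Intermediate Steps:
V = -2/5 (V = -1/5*2 = -2/5 ≈ -0.40000)
q(y) = -2/5
K(s) = 16/625 (K(s) = (-2/5)**4 = 16/625)
m(o, w) = 16/625
(-22101 - 41440/(-42105))*(48191 + m(193, -189)) = (-22101 - 41440/(-42105))*(48191 + 16/625) = (-22101 - 41440*(-1/42105))*(30119391/625) = (-22101 + 1184/1203)*(30119391/625) = -26586319/1203*30119391/625 = -266921245737243/250625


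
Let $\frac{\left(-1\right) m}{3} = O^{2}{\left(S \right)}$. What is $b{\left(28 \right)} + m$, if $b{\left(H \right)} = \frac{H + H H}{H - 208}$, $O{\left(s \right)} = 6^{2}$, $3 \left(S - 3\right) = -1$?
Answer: $- \frac{175163}{45} \approx -3892.5$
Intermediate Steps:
$S = \frac{8}{3}$ ($S = 3 + \frac{1}{3} \left(-1\right) = 3 - \frac{1}{3} = \frac{8}{3} \approx 2.6667$)
$O{\left(s \right)} = 36$
$b{\left(H \right)} = \frac{H + H^{2}}{-208 + H}$
$m = -3888$ ($m = - 3 \cdot 36^{2} = \left(-3\right) 1296 = -3888$)
$b{\left(28 \right)} + m = \frac{28 \left(1 + 28\right)}{-208 + 28} - 3888 = 28 \frac{1}{-180} \cdot 29 - 3888 = 28 \left(- \frac{1}{180}\right) 29 - 3888 = - \frac{203}{45} - 3888 = - \frac{175163}{45}$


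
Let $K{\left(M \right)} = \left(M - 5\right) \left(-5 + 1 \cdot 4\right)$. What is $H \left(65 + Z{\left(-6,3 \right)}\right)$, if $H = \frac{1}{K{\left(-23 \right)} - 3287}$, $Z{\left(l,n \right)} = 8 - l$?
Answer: $- \frac{79}{3259} \approx -0.024241$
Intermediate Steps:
$K{\left(M \right)} = 5 - M$ ($K{\left(M \right)} = \left(-5 + M\right) \left(-5 + 4\right) = \left(-5 + M\right) \left(-1\right) = 5 - M$)
$H = - \frac{1}{3259}$ ($H = \frac{1}{\left(5 - -23\right) - 3287} = \frac{1}{\left(5 + 23\right) - 3287} = \frac{1}{28 - 3287} = \frac{1}{-3259} = - \frac{1}{3259} \approx -0.00030684$)
$H \left(65 + Z{\left(-6,3 \right)}\right) = - \frac{65 + \left(8 - -6\right)}{3259} = - \frac{65 + \left(8 + 6\right)}{3259} = - \frac{65 + 14}{3259} = \left(- \frac{1}{3259}\right) 79 = - \frac{79}{3259}$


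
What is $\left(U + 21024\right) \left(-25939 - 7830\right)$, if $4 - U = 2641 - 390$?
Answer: $-634080513$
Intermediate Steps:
$U = -2247$ ($U = 4 - \left(2641 - 390\right) = 4 - 2251 = -2247$)
$\left(U + 21024\right) \left(-25939 - 7830\right) = \left(-2247 + 21024\right) \left(-25939 - 7830\right) = 18777 \left(-33769\right) = -634080513$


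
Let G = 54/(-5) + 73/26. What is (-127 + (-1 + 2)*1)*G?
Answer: 65457/65 ≈ 1007.0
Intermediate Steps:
G = -1039/130 (G = 54*(-⅕) + 73*(1/26) = -54/5 + 73/26 = -1039/130 ≈ -7.9923)
(-127 + (-1 + 2)*1)*G = (-127 + (-1 + 2)*1)*(-1039/130) = (-127 + 1*1)*(-1039/130) = (-127 + 1)*(-1039/130) = -126*(-1039/130) = 65457/65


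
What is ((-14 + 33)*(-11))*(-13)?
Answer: 2717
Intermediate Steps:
((-14 + 33)*(-11))*(-13) = (19*(-11))*(-13) = -209*(-13) = 2717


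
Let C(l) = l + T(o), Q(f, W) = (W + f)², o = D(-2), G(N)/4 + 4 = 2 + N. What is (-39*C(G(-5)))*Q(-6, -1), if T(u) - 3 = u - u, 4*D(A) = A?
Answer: 47775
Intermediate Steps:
D(A) = A/4
G(N) = -8 + 4*N (G(N) = -16 + 4*(2 + N) = -16 + (8 + 4*N) = -8 + 4*N)
o = -½ (o = (¼)*(-2) = -½ ≈ -0.50000)
T(u) = 3 (T(u) = 3 + (u - u) = 3 + 0 = 3)
C(l) = 3 + l (C(l) = l + 3 = 3 + l)
(-39*C(G(-5)))*Q(-6, -1) = (-39*(3 + (-8 + 4*(-5))))*(-1 - 6)² = -39*(3 + (-8 - 20))*(-7)² = -39*(3 - 28)*49 = -39*(-25)*49 = 975*49 = 47775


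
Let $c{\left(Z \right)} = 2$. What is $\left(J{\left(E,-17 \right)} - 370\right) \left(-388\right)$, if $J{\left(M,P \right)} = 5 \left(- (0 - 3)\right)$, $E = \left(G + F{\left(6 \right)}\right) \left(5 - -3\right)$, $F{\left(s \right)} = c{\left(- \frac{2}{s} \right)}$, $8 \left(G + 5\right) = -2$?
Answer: $137740$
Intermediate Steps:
$G = - \frac{21}{4}$ ($G = -5 + \frac{1}{8} \left(-2\right) = -5 - \frac{1}{4} = - \frac{21}{4} \approx -5.25$)
$F{\left(s \right)} = 2$
$E = -26$ ($E = \left(- \frac{21}{4} + 2\right) \left(5 - -3\right) = - \frac{13 \left(5 + 3\right)}{4} = \left(- \frac{13}{4}\right) 8 = -26$)
$J{\left(M,P \right)} = 15$ ($J{\left(M,P \right)} = 5 \left(\left(-1\right) \left(-3\right)\right) = 5 \cdot 3 = 15$)
$\left(J{\left(E,-17 \right)} - 370\right) \left(-388\right) = \left(15 - 370\right) \left(-388\right) = \left(-355\right) \left(-388\right) = 137740$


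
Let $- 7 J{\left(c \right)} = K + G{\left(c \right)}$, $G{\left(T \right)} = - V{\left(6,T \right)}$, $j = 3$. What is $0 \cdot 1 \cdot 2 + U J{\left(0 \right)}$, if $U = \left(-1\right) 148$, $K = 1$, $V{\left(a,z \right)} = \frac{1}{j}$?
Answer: $\frac{296}{21} \approx 14.095$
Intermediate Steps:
$V{\left(a,z \right)} = \frac{1}{3}$
$G{\left(T \right)} = - \frac{1}{3}$ ($G{\left(T \right)} = \left(-1\right) \frac{1}{3} = - \frac{1}{3}$)
$J{\left(c \right)} = - \frac{2}{21}$ ($J{\left(c \right)} = - \frac{1 - \frac{1}{3}}{7} = \left(- \frac{1}{7}\right) \frac{2}{3} = - \frac{2}{21}$)
$U = -148$
$0 \cdot 1 \cdot 2 + U J{\left(0 \right)} = 0 \cdot 1 \cdot 2 - - \frac{296}{21} = 0 \cdot 2 + \frac{296}{21} = 0 + \frac{296}{21} = \frac{296}{21}$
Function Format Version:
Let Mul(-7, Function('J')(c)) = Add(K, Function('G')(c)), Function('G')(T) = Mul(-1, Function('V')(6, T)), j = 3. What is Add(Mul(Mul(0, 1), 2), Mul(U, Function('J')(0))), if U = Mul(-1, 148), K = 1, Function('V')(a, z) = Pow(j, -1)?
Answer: Rational(296, 21) ≈ 14.095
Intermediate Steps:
Function('V')(a, z) = Rational(1, 3) (Function('V')(a, z) = Pow(3, -1) = Rational(1, 3))
Function('G')(T) = Rational(-1, 3) (Function('G')(T) = Mul(-1, Rational(1, 3)) = Rational(-1, 3))
Function('J')(c) = Rational(-2, 21) (Function('J')(c) = Mul(Rational(-1, 7), Add(1, Rational(-1, 3))) = Mul(Rational(-1, 7), Rational(2, 3)) = Rational(-2, 21))
U = -148
Add(Mul(Mul(0, 1), 2), Mul(U, Function('J')(0))) = Add(Mul(Mul(0, 1), 2), Mul(-148, Rational(-2, 21))) = Add(Mul(0, 2), Rational(296, 21)) = Add(0, Rational(296, 21)) = Rational(296, 21)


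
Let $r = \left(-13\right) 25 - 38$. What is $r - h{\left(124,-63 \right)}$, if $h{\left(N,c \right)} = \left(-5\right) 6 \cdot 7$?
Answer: $-153$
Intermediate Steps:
$r = -363$ ($r = -325 - 38 = -363$)
$h{\left(N,c \right)} = -210$ ($h{\left(N,c \right)} = \left(-30\right) 7 = -210$)
$r - h{\left(124,-63 \right)} = -363 - -210 = -363 + 210 = -153$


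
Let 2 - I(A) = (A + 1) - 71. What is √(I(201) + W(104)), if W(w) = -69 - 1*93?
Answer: I*√291 ≈ 17.059*I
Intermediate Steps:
W(w) = -162 (W(w) = -69 - 93 = -162)
I(A) = 72 - A (I(A) = 2 - ((A + 1) - 71) = 2 - ((1 + A) - 71) = 2 - (-70 + A) = 2 + (70 - A) = 72 - A)
√(I(201) + W(104)) = √((72 - 1*201) - 162) = √((72 - 201) - 162) = √(-129 - 162) = √(-291) = I*√291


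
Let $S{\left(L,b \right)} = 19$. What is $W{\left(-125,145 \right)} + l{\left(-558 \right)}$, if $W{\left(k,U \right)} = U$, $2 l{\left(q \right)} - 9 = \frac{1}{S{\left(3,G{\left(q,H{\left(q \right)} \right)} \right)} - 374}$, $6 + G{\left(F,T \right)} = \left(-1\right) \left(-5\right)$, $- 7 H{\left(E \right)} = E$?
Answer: $\frac{53072}{355} \approx 149.5$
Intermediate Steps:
$H{\left(E \right)} = - \frac{E}{7}$
$G{\left(F,T \right)} = -1$ ($G{\left(F,T \right)} = -6 - -5 = -6 + 5 = -1$)
$l{\left(q \right)} = \frac{1597}{355}$ ($l{\left(q \right)} = \frac{9}{2} + \frac{1}{2 \left(19 - 374\right)} = \frac{9}{2} + \frac{1}{2 \left(-355\right)} = \frac{9}{2} + \frac{1}{2} \left(- \frac{1}{355}\right) = \frac{9}{2} - \frac{1}{710} = \frac{1597}{355}$)
$W{\left(-125,145 \right)} + l{\left(-558 \right)} = 145 + \frac{1597}{355} = \frac{53072}{355}$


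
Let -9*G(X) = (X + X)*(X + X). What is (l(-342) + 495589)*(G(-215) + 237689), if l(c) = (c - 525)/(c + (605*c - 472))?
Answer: 201186943676883203/1869516 ≈ 1.0761e+11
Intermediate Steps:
G(X) = -4*X**2/9 (G(X) = -(X + X)*(X + X)/9 = -2*X*2*X/9 = -4*X**2/9)
l(c) = (-525 + c)/(-472 + 606*c) (l(c) = (-525 + c)/(c + (-472 + 605*c)) = (-525 + c)/(-472 + 606*c))
(l(-342) + 495589)*(G(-215) + 237689) = ((-525 - 342)/(2*(-236 + 303*(-342))) + 495589)*(-4/9*(-215)**2 + 237689) = ((1/2)*(-867)/(-236 - 103626) + 495589)*(-4/9*46225 + 237689) = ((1/2)*(-867)/(-103862) + 495589)*(-184900/9 + 237689) = ((1/2)*(-1/103862)*(-867) + 495589)*(1954301/9) = (867/207724 + 495589)*(1954301/9) = (102945730303/207724)*(1954301/9) = 201186943676883203/1869516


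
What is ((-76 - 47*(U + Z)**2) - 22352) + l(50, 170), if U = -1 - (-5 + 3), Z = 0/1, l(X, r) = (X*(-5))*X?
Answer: -34975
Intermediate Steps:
l(X, r) = -5*X**2 (l(X, r) = (-5*X)*X = -5*X**2)
Z = 0 (Z = 0*1 = 0)
U = 1 (U = -1 - 1*(-2) = -1 + 2 = 1)
((-76 - 47*(U + Z)**2) - 22352) + l(50, 170) = ((-76 - 47*(1 + 0)**2) - 22352) - 5*50**2 = ((-76 - 47*1**2) - 22352) - 5*2500 = ((-76 - 47*1) - 22352) - 12500 = ((-76 - 47) - 22352) - 12500 = (-123 - 22352) - 12500 = -22475 - 12500 = -34975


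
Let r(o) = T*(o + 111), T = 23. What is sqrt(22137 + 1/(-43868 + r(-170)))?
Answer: 4*sqrt(12576894414)/3015 ≈ 148.79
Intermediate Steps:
r(o) = 2553 + 23*o (r(o) = 23*(o + 111) = 23*(111 + o) = 2553 + 23*o)
sqrt(22137 + 1/(-43868 + r(-170))) = sqrt(22137 + 1/(-43868 + (2553 + 23*(-170)))) = sqrt(22137 + 1/(-43868 + (2553 - 3910))) = sqrt(22137 + 1/(-43868 - 1357)) = sqrt(22137 + 1/(-45225)) = sqrt(22137 - 1/45225) = sqrt(1001145824/45225) = 4*sqrt(12576894414)/3015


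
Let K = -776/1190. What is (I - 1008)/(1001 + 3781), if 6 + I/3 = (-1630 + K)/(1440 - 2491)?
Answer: -106448876/498399965 ≈ -0.21358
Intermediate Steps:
K = -388/595 (K = -776*1/1190 = -388/595 ≈ -0.65210)
I = -8345496/625345 (I = -18 + 3*((-1630 - 388/595)/(1440 - 2491)) = -18 + 3*(-970238/595/(-1051)) = -18 + 3*(-970238/595*(-1/1051)) = -18 + 3*(970238/625345) = -18 + 2910714/625345 = -8345496/625345 ≈ -13.345)
(I - 1008)/(1001 + 3781) = (-8345496/625345 - 1008)/(1001 + 3781) = -638693256/625345/4782 = -638693256/625345*1/4782 = -106448876/498399965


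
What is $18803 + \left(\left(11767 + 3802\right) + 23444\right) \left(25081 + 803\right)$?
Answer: $1009831295$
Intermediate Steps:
$18803 + \left(\left(11767 + 3802\right) + 23444\right) \left(25081 + 803\right) = 18803 + \left(15569 + 23444\right) 25884 = 18803 + 39013 \cdot 25884 = 18803 + 1009812492 = 1009831295$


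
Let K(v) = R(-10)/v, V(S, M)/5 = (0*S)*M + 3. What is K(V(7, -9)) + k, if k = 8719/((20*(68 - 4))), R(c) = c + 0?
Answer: 23597/3840 ≈ 6.1451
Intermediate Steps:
R(c) = c
V(S, M) = 15 (V(S, M) = 5*((0*S)*M + 3) = 5*(0*M + 3) = 5*(0 + 3) = 5*3 = 15)
k = 8719/1280 (k = 8719/((20*64)) = 8719/1280 ≈ 6.8117)
K(v) = -10/v
K(V(7, -9)) + k = -10/15 + 8719/1280 = -10*1/15 + 8719/1280 = -2/3 + 8719/1280 = 23597/3840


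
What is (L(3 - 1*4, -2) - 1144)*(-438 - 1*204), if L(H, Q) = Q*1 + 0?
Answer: 735732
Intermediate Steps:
L(H, Q) = Q (L(H, Q) = Q + 0 = Q)
(L(3 - 1*4, -2) - 1144)*(-438 - 1*204) = (-2 - 1144)*(-438 - 1*204) = -1146*(-438 - 204) = -1146*(-642) = 735732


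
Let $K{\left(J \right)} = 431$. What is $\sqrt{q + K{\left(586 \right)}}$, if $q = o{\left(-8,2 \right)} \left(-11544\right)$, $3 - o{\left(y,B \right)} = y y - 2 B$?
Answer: $\sqrt{658439} \approx 811.44$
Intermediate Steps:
$o{\left(y,B \right)} = 3 - y^{2} + 2 B$ ($o{\left(y,B \right)} = 3 - \left(y y - 2 B\right) = 3 - \left(y^{2} - 2 B\right) = 3 + \left(- y^{2} + 2 B\right) = 3 - y^{2} + 2 B$)
$q = 658008$ ($q = \left(3 - \left(-8\right)^{2} + 2 \cdot 2\right) \left(-11544\right) = \left(3 - 64 + 4\right) \left(-11544\right) = \left(-57\right) \left(-11544\right) = 658008$)
$\sqrt{q + K{\left(586 \right)}} = \sqrt{658008 + 431} = \sqrt{658439}$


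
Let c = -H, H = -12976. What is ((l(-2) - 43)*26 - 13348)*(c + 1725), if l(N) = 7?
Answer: -209989084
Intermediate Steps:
c = 12976 (c = -1*(-12976) = 12976)
((l(-2) - 43)*26 - 13348)*(c + 1725) = ((7 - 43)*26 - 13348)*(12976 + 1725) = (-36*26 - 13348)*14701 = (-936 - 13348)*14701 = -14284*14701 = -209989084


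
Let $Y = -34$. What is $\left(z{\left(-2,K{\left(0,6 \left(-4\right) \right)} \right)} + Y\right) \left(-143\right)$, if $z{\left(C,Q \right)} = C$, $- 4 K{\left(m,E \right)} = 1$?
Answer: $5148$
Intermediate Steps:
$K{\left(m,E \right)} = - \frac{1}{4}$ ($K{\left(m,E \right)} = \left(- \frac{1}{4}\right) 1 = - \frac{1}{4}$)
$\left(z{\left(-2,K{\left(0,6 \left(-4\right) \right)} \right)} + Y\right) \left(-143\right) = \left(-2 - 34\right) \left(-143\right) = \left(-36\right) \left(-143\right) = 5148$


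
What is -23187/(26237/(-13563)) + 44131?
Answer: 1472350328/26237 ≈ 56117.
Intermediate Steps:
-23187/(26237/(-13563)) + 44131 = -23187/(26237*(-1/13563)) + 44131 = -23187/(-26237/13563) + 44131 = -23187*(-13563/26237) + 44131 = 314485281/26237 + 44131 = 1472350328/26237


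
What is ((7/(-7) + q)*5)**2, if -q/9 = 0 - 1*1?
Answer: 1600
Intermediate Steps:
q = 9 (q = -9*(0 - 1*1) = -9*(0 - 1) = -9*(-1) = 9)
((7/(-7) + q)*5)**2 = ((7/(-7) + 9)*5)**2 = ((7*(-1/7) + 9)*5)**2 = ((-1 + 9)*5)**2 = (8*5)**2 = 40**2 = 1600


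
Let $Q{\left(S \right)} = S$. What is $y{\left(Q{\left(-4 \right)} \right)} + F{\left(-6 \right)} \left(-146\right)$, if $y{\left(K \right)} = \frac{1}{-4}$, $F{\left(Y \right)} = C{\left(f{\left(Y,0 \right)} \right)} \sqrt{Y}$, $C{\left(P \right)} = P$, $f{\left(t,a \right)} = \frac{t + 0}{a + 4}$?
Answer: $- \frac{1}{4} + 219 i \sqrt{6} \approx -0.25 + 536.44 i$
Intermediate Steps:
$f{\left(t,a \right)} = \frac{t}{4 + a}$
$F{\left(Y \right)} = \frac{Y^{\frac{3}{2}}}{4}$ ($F{\left(Y \right)} = \frac{Y}{4 + 0} \sqrt{Y} = \frac{Y}{4} \sqrt{Y} = \frac{Y^{\frac{3}{2}}}{4}$)
$y{\left(K \right)} = - \frac{1}{4}$
$y{\left(Q{\left(-4 \right)} \right)} + F{\left(-6 \right)} \left(-146\right) = - \frac{1}{4} + \frac{\left(-6\right)^{\frac{3}{2}}}{4} \left(-146\right) = - \frac{1}{4} + \frac{\left(-6\right) i \sqrt{6}}{4} \left(-146\right) = - \frac{1}{4} + - \frac{3 i \sqrt{6}}{2} \left(-146\right) = - \frac{1}{4} + 219 i \sqrt{6}$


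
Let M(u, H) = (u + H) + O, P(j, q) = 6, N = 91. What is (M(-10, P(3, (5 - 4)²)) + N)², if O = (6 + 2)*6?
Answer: 18225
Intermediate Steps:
O = 48 (O = 8*6 = 48)
M(u, H) = 48 + H + u (M(u, H) = (u + H) + 48 = (H + u) + 48 = 48 + H + u)
(M(-10, P(3, (5 - 4)²)) + N)² = ((48 + 6 - 10) + 91)² = (44 + 91)² = 135² = 18225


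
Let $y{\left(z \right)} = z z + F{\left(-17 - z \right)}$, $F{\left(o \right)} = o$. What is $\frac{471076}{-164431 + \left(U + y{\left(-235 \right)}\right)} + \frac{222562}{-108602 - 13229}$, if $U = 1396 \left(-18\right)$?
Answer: $- \frac{21810196337}{4084871599} \approx -5.3393$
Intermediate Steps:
$U = -25128$
$y{\left(z \right)} = -17 + z^{2} - z$ ($y{\left(z \right)} = z z - \left(17 + z\right) = z^{2} - \left(17 + z\right) = -17 + z^{2} - z$)
$\frac{471076}{-164431 + \left(U + y{\left(-235 \right)}\right)} + \frac{222562}{-108602 - 13229} = \frac{471076}{-164431 - -30315} + \frac{222562}{-108602 - 13229} = \frac{471076}{-164431 + \left(-25128 + \left(-17 + 55225 + 235\right)\right)} + \frac{222562}{-121831} = \frac{471076}{-164431 + \left(-25128 + 55443\right)} + 222562 \left(- \frac{1}{121831}\right) = \frac{471076}{-164431 + 30315} - \frac{222562}{121831} = \frac{471076}{-134116} - \frac{222562}{121831} = 471076 \left(- \frac{1}{134116}\right) - \frac{222562}{121831} = - \frac{117769}{33529} - \frac{222562}{121831} = - \frac{21810196337}{4084871599}$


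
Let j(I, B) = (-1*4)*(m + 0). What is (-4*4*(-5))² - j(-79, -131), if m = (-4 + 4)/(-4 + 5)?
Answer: 6400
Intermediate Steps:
m = 0 (m = 0/1 = 0*1 = 0)
j(I, B) = 0 (j(I, B) = (-1*4)*(0 + 0) = -4*0 = 0)
(-4*4*(-5))² - j(-79, -131) = (-4*4*(-5))² - 1*0 = (-16*(-5))² + 0 = 80² + 0 = 6400 + 0 = 6400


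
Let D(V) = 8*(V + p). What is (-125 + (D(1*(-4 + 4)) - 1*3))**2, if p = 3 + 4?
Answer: 5184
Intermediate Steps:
p = 7
D(V) = 56 + 8*V (D(V) = 8*(V + 7) = 8*(7 + V) = 56 + 8*V)
(-125 + (D(1*(-4 + 4)) - 1*3))**2 = (-125 + ((56 + 8*(1*(-4 + 4))) - 1*3))**2 = (-125 + ((56 + 8*(1*0)) - 3))**2 = (-125 + ((56 + 8*0) - 3))**2 = (-125 + ((56 + 0) - 3))**2 = (-125 + (56 - 3))**2 = (-125 + 53)**2 = (-72)**2 = 5184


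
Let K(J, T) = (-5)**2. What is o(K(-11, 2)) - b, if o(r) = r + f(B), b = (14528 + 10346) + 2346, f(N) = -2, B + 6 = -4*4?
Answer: -27197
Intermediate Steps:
B = -22 (B = -6 - 4*4 = -6 - 16 = -22)
K(J, T) = 25
b = 27220 (b = 24874 + 2346 = 27220)
o(r) = -2 + r (o(r) = r - 2 = -2 + r)
o(K(-11, 2)) - b = (-2 + 25) - 1*27220 = 23 - 27220 = -27197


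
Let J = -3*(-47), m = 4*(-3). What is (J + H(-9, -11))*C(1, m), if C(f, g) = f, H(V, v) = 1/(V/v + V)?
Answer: 12679/90 ≈ 140.88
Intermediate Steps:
m = -12
H(V, v) = 1/(V + V/v)
J = 141
(J + H(-9, -11))*C(1, m) = (141 - 11/(-9*(1 - 11)))*1 = (141 - 11*(-1/9)/(-10))*1 = (141 - 11*(-1/9)*(-1/10))*1 = (141 - 11/90)*1 = (12679/90)*1 = 12679/90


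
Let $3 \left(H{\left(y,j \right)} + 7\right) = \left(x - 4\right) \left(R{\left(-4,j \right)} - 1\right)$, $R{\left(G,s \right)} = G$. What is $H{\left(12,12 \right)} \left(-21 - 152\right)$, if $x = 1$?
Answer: $346$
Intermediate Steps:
$H{\left(y,j \right)} = -2$ ($H{\left(y,j \right)} = -7 + \frac{\left(1 - 4\right) \left(-4 - 1\right)}{3} = -7 + \frac{\left(-3\right) \left(-5\right)}{3} = -7 + \frac{1}{3} \cdot 15 = -7 + 5 = -2$)
$H{\left(12,12 \right)} \left(-21 - 152\right) = - 2 \left(-21 - 152\right) = \left(-2\right) \left(-173\right) = 346$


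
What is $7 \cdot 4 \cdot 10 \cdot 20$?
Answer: $5600$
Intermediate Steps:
$7 \cdot 4 \cdot 10 \cdot 20 = 28 \cdot 10 \cdot 20 = 280 \cdot 20 = 5600$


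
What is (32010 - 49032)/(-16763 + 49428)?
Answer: -17022/32665 ≈ -0.52111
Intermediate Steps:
(32010 - 49032)/(-16763 + 49428) = -17022/32665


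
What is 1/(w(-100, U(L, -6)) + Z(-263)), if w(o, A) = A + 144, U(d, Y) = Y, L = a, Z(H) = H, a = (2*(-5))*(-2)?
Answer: -1/125 ≈ -0.0080000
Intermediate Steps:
a = 20 (a = -10*(-2) = 20)
L = 20
w(o, A) = 144 + A
1/(w(-100, U(L, -6)) + Z(-263)) = 1/((144 - 6) - 263) = 1/(138 - 263) = 1/(-125) = -1/125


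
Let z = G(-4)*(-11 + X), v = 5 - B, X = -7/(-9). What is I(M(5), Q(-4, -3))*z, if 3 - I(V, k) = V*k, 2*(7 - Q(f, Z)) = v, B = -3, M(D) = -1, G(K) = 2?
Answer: -368/3 ≈ -122.67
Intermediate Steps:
X = 7/9 (X = -7*(-⅑) = 7/9 ≈ 0.77778)
v = 8 (v = 5 - 1*(-3) = 5 + 3 = 8)
Q(f, Z) = 3 (Q(f, Z) = 7 - ½*8 = 7 - 4 = 3)
I(V, k) = 3 - V*k
z = -184/9 (z = 2*(-11 + 7/9) = 2*(-92/9) = -184/9 ≈ -20.444)
I(M(5), Q(-4, -3))*z = (3 - 1*(-1)*3)*(-184/9) = (3 + 3)*(-184/9) = 6*(-184/9) = -368/3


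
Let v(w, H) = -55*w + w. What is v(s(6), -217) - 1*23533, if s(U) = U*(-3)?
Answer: -22561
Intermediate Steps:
s(U) = -3*U
v(w, H) = -54*w
v(s(6), -217) - 1*23533 = -(-162)*6 - 1*23533 = -54*(-18) - 23533 = 972 - 23533 = -22561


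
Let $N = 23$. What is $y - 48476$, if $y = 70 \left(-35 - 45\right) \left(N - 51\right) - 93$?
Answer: $108231$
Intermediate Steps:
$y = 156707$ ($y = 70 \left(-35 - 45\right) \left(23 - 51\right) - 93 = 70 \left(\left(-80\right) \left(-28\right)\right) - 93 = 70 \cdot 2240 - 93 = 156800 - 93 = 156707$)
$y - 48476 = 156707 - 48476 = 108231$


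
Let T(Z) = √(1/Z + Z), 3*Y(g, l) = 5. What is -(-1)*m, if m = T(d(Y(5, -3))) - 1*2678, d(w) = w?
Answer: -2678 + √510/15 ≈ -2676.5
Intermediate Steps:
Y(g, l) = 5/3 (Y(g, l) = (⅓)*5 = 5/3)
T(Z) = √(Z + 1/Z)
m = -2678 + √510/15 (m = √(5/3 + 1/(5/3)) - 1*2678 = √(5/3 + ⅗) - 2678 = √(34/15) - 2678 = √510/15 - 2678 = -2678 + √510/15 ≈ -2676.5)
-(-1)*m = -(-1)*(-2678 + √510/15) = -(2678 - √510/15) = -2678 + √510/15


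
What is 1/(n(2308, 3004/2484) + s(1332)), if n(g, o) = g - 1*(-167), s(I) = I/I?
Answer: 1/2476 ≈ 0.00040388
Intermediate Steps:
s(I) = 1
n(g, o) = 167 + g (n(g, o) = g + 167 = 167 + g)
1/(n(2308, 3004/2484) + s(1332)) = 1/((167 + 2308) + 1) = 1/(2475 + 1) = 1/2476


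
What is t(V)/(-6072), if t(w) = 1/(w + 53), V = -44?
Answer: -1/54648 ≈ -1.8299e-5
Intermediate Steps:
t(w) = 1/(53 + w)
t(V)/(-6072) = 1/((53 - 44)*(-6072)) = -1/6072/9 = (⅑)*(-1/6072) = -1/54648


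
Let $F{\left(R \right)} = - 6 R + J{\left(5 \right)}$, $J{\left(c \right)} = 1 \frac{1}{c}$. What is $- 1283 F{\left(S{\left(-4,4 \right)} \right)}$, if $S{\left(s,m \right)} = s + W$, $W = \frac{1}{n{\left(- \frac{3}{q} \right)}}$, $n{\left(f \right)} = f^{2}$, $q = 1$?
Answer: $- \frac{452899}{15} \approx -30193.0$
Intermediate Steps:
$J{\left(c \right)} = \frac{1}{c}$
$W = \frac{1}{9}$ ($W = \frac{1}{\left(- \frac{3}{1}\right)^{2}} = \frac{1}{\left(\left(-3\right) 1\right)^{2}} = \frac{1}{\left(-3\right)^{2}} = \frac{1}{9} \approx 0.11111$)
$S{\left(s,m \right)} = \frac{1}{9} + s$ ($S{\left(s,m \right)} = s + \frac{1}{9} = \frac{1}{9} + s$)
$F{\left(R \right)} = \frac{1}{5} - 6 R$ ($F{\left(R \right)} = - 6 R + \frac{1}{5} = \frac{1}{5} - 6 R$)
$- 1283 F{\left(S{\left(-4,4 \right)} \right)} = - 1283 \left(\frac{1}{5} - 6 \left(\frac{1}{9} - 4\right)\right) = - 1283 \left(\frac{1}{5} - - \frac{70}{3}\right) = - 1283 \left(\frac{1}{5} + \frac{70}{3}\right) = \left(-1283\right) \frac{353}{15} = - \frac{452899}{15}$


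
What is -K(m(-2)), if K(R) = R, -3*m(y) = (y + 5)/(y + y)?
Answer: -¼ ≈ -0.25000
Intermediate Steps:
m(y) = -(5 + y)/(6*y) (m(y) = -(y + 5)/(3*(y + y)) = -(5 + y)/(3*(2*y)) = -(5 + y)*1/(2*y)/3 = -(5 + y)/(6*y))
-K(m(-2)) = -(-5 - 1*(-2))/(6*(-2)) = -(-1)*(-5 + 2)/(6*2) = -(-1)*(-3)/(6*2) = -1*¼ = -¼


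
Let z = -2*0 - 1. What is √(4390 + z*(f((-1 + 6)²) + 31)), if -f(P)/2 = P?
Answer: √4409 ≈ 66.400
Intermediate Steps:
f(P) = -2*P
z = -1 (z = 0 - 1 = -1)
√(4390 + z*(f((-1 + 6)²) + 31)) = √(4390 - (-2*(-1 + 6)² + 31)) = √(4390 - (-2*5² + 31)) = √(4390 - (-2*25 + 31)) = √(4390 - (-50 + 31)) = √(4390 - 1*(-19)) = √(4390 + 19) = √4409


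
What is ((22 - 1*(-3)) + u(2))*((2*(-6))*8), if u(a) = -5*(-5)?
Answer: -4800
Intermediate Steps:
u(a) = 25
((22 - 1*(-3)) + u(2))*((2*(-6))*8) = ((22 - 1*(-3)) + 25)*((2*(-6))*8) = ((22 + 3) + 25)*(-12*8) = (25 + 25)*(-96) = 50*(-96) = -4800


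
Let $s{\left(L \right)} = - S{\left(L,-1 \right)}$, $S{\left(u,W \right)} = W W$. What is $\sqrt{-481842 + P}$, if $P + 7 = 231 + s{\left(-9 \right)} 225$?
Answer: $i \sqrt{481843} \approx 694.15 i$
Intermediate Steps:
$S{\left(u,W \right)} = W^{2}$
$s{\left(L \right)} = -1$ ($s{\left(L \right)} = - \left(-1\right)^{2} = \left(-1\right) 1 = -1$)
$P = -1$ ($P = -7 + \left(231 - 225\right) = -7 + 6 = -1$)
$\sqrt{-481842 + P} = \sqrt{-481842 - 1} = \sqrt{-481843} = i \sqrt{481843}$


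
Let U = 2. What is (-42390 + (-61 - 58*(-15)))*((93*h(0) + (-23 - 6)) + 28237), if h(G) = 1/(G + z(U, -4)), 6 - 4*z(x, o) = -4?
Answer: -5872318306/5 ≈ -1.1745e+9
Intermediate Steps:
z(x, o) = 5/2 (z(x, o) = 3/2 - 1/4*(-4) = 3/2 + 1 = 5/2)
h(G) = 1/(5/2 + G) (h(G) = 1/(G + 5/2) = 1/(5/2 + G))
(-42390 + (-61 - 58*(-15)))*((93*h(0) + (-23 - 6)) + 28237) = (-42390 + (-61 - 58*(-15)))*((93*(2/(5 + 2*0)) + (-23 - 6)) + 28237) = (-42390 + (-61 + 870))*((93*(2/(5 + 0)) - 29) + 28237) = (-42390 + 809)*((93*(2/5) - 29) + 28237) = -41581*((93*(2*(1/5)) - 29) + 28237) = -41581*((93*(2/5) - 29) + 28237) = -41581*((186/5 - 29) + 28237) = -41581*(41/5 + 28237) = -41581*141226/5 = -5872318306/5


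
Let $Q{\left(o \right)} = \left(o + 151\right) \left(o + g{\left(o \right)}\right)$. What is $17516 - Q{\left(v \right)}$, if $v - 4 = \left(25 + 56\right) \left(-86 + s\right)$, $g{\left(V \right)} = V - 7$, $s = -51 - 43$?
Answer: $-420601059$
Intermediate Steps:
$s = -94$
$g{\left(V \right)} = -7 + V$ ($g{\left(V \right)} = V - 7 = -7 + V$)
$v = -14576$ ($v = 4 + \left(25 + 56\right) \left(-86 - 94\right) = 4 + 81 \left(-180\right) = 4 - 14580 = -14576$)
$Q{\left(o \right)} = \left(-7 + 2 o\right) \left(151 + o\right)$ ($Q{\left(o \right)} = \left(o + 151\right) \left(o + \left(-7 + o\right)\right) = \left(151 + o\right) \left(-7 + 2 o\right) = \left(-7 + 2 o\right) \left(151 + o\right)$)
$17516 - Q{\left(v \right)} = 17516 - \left(-1057 + 2 \left(-14576\right)^{2} + 295 \left(-14576\right)\right) = 17516 - \left(-1057 + 2 \cdot 212459776 - 4299920\right) = 17516 - \left(-1057 + 424919552 - 4299920\right) = 17516 - 420618575 = -420601059$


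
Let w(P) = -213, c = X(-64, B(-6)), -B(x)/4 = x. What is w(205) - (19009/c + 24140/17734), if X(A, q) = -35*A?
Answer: -4426212643/19862080 ≈ -222.85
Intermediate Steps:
B(x) = -4*x
c = 2240 (c = -35*(-64) = 2240)
w(205) - (19009/c + 24140/17734) = -213 - (19009/2240 + 24140/17734) = -213 - (19009*(1/2240) + 24140*(1/17734)) = -213 - (19009/2240 + 12070/8867) = -213 - 1*195589603/19862080 = -213 - 195589603/19862080 = -4426212643/19862080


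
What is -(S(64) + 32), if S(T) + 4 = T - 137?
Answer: 45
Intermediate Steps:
S(T) = -141 + T (S(T) = -4 + (T - 137) = -4 + (-137 + T) = -141 + T)
-(S(64) + 32) = -((-141 + 64) + 32) = -(-77 + 32) = -1*(-45) = 45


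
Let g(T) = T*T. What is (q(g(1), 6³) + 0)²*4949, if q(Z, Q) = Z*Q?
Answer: 230900544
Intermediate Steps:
g(T) = T²
q(Z, Q) = Q*Z
(q(g(1), 6³) + 0)²*4949 = (6³*1² + 0)²*4949 = (216*1 + 0)²*4949 = (216 + 0)²*4949 = 216²*4949 = 46656*4949 = 230900544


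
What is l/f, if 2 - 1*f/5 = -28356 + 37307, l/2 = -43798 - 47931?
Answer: 183458/44745 ≈ 4.1001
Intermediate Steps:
l = -183458 (l = 2*(-43798 - 47931) = 2*(-91729) = -183458)
f = -44745 (f = 10 - 5*(-28356 + 37307) = 10 - 5*8951 = 10 - 44755 = -44745)
l/f = -183458/(-44745) = -183458*(-1/44745) = 183458/44745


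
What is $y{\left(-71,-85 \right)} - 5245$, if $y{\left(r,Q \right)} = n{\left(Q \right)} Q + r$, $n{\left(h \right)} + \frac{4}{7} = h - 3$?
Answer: $\frac{15488}{7} \approx 2212.6$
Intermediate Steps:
$n{\left(h \right)} = - \frac{25}{7} + h$ ($n{\left(h \right)} = - \frac{4}{7} + \left(h - 3\right) = - \frac{4}{7} + \left(-3 + h\right) = - \frac{25}{7} + h$)
$y{\left(r,Q \right)} = r + Q \left(- \frac{25}{7} + Q\right)$ ($y{\left(r,Q \right)} = \left(- \frac{25}{7} + Q\right) Q + r = Q \left(- \frac{25}{7} + Q\right) + r = r + Q \left(- \frac{25}{7} + Q\right)$)
$y{\left(-71,-85 \right)} - 5245 = \left(-71 + \left(-85\right)^{2} - - \frac{2125}{7}\right) - 5245 = \left(-71 + 7225 + \frac{2125}{7}\right) - 5245 = \frac{52203}{7} - 5245 = \frac{15488}{7}$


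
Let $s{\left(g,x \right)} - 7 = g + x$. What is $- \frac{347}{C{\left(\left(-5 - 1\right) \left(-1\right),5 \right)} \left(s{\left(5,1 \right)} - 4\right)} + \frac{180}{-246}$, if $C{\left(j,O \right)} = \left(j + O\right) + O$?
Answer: $- \frac{18547}{5904} \approx -3.1414$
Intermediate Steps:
$C{\left(j,O \right)} = j + 2 O$ ($C{\left(j,O \right)} = \left(O + j\right) + O = j + 2 O$)
$s{\left(g,x \right)} = 7 + g + x$ ($s{\left(g,x \right)} = 7 + \left(g + x\right) = 7 + g + x$)
$- \frac{347}{C{\left(\left(-5 - 1\right) \left(-1\right),5 \right)} \left(s{\left(5,1 \right)} - 4\right)} + \frac{180}{-246} = - \frac{347}{\left(\left(-5 - 1\right) \left(-1\right) + 2 \cdot 5\right) \left(\left(7 + 5 + 1\right) - 4\right)} + \frac{180}{-246} = - \frac{347}{\left(\left(-6\right) \left(-1\right) + 10\right) \left(13 - 4\right)} + 180 \left(- \frac{1}{246}\right) = - \frac{347}{\left(6 + 10\right) 9} - \frac{30}{41} = - \frac{347}{16 \cdot 9} - \frac{30}{41} = - \frac{347}{144} - \frac{30}{41} = - \frac{18547}{5904}$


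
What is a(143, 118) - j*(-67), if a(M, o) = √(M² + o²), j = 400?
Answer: 26800 + √34373 ≈ 26985.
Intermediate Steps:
a(143, 118) - j*(-67) = √(143² + 118²) - 400*(-67) = √(20449 + 13924) - 1*(-26800) = √34373 + 26800 = 26800 + √34373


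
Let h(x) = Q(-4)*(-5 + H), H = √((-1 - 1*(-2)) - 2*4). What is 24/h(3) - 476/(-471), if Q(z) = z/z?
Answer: 4*(-2231*I + 119*√7)/(471*(√7 + 5*I)) ≈ -2.7394 - 1.9843*I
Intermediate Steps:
Q(z) = 1
H = I*√7 (H = √((-1 + 2) - 8) = √(1 - 8) = √(-7) = I*√7 ≈ 2.6458*I)
h(x) = -5 + I*√7 (h(x) = 1*(-5 + I*√7) = -5 + I*√7)
24/h(3) - 476/(-471) = 24/(-5 + I*√7) - 476/(-471) = 24/(-5 + I*√7) - 476*(-1/471) = 24/(-5 + I*√7) + 476/471 = 476/471 + 24/(-5 + I*√7)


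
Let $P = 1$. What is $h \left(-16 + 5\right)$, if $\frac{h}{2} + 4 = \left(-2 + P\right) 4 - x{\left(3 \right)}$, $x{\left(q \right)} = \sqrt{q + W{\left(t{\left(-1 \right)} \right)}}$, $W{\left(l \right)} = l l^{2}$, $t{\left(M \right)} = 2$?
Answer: $176 + 22 \sqrt{11} \approx 248.97$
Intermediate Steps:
$W{\left(l \right)} = l^{3}$
$x{\left(q \right)} = \sqrt{8 + q}$ ($x{\left(q \right)} = \sqrt{q + 2^{3}} = \sqrt{q + 8} = \sqrt{8 + q}$)
$h = -16 - 2 \sqrt{11}$ ($h = -8 + 2 \left(\left(-2 + 1\right) 4 - \sqrt{8 + 3}\right) = -8 + 2 \left(\left(-1\right) 4 - \sqrt{11}\right) = -8 + 2 \left(-4 - \sqrt{11}\right) = -8 - \left(8 + 2 \sqrt{11}\right) = -16 - 2 \sqrt{11} \approx -22.633$)
$h \left(-16 + 5\right) = \left(-16 - 2 \sqrt{11}\right) \left(-16 + 5\right) = \left(-16 - 2 \sqrt{11}\right) \left(-11\right) = 176 + 22 \sqrt{11}$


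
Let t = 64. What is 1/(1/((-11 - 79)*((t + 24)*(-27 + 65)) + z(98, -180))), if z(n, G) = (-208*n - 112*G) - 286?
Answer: -301470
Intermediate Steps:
z(n, G) = -286 - 208*n - 112*G
1/(1/((-11 - 79)*((t + 24)*(-27 + 65)) + z(98, -180))) = 1/(1/((-11 - 79)*((64 + 24)*(-27 + 65)) + (-286 - 208*98 - 112*(-180)))) = 1/(1/(-7920*38 + (-286 - 20384 + 20160))) = 1/(1/(-90*3344 - 510)) = 1/(1/(-300960 - 510)) = 1/(1/(-301470)) = 1/(-1/301470) = -301470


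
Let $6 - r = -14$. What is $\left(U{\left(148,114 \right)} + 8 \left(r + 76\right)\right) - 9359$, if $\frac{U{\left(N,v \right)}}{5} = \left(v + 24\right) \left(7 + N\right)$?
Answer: $98359$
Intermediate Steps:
$r = 20$ ($r = 6 - -14 = 6 + 14 = 20$)
$U{\left(N,v \right)} = 5 \left(7 + N\right) \left(24 + v\right)$ ($U{\left(N,v \right)} = 5 \left(v + 24\right) \left(7 + N\right) = 5 \left(24 + v\right) \left(7 + N\right) = 5 \left(7 + N\right) \left(24 + v\right)$)
$\left(U{\left(148,114 \right)} + 8 \left(r + 76\right)\right) - 9359 = \left(\left(840 + 35 \cdot 114 + 120 \cdot 148 + 5 \cdot 148 \cdot 114\right) + 8 \left(20 + 76\right)\right) - 9359 = \left(\left(840 + 3990 + 17760 + 84360\right) + 8 \cdot 96\right) - 9359 = \left(106950 + 768\right) - 9359 = 107718 - 9359 = 98359$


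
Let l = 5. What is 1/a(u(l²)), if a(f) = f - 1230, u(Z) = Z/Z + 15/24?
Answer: -8/9827 ≈ -0.00081408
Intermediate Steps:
u(Z) = 13/8 (u(Z) = 1 + 15*(1/24) = 1 + 5/8 = 13/8)
a(f) = -1230 + f
1/a(u(l²)) = 1/(-1230 + 13/8) = 1/(-9827/8) = -8/9827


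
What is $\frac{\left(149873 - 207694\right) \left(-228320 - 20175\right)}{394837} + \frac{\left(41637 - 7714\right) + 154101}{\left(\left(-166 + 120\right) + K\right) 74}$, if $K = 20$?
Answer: $\frac{6892558630973}{189916597} \approx 36293.0$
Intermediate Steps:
$\frac{\left(149873 - 207694\right) \left(-228320 - 20175\right)}{394837} + \frac{\left(41637 - 7714\right) + 154101}{\left(\left(-166 + 120\right) + K\right) 74} = \frac{\left(149873 - 207694\right) \left(-228320 - 20175\right)}{394837} + \frac{\left(41637 - 7714\right) + 154101}{\left(\left(-166 + 120\right) + 20\right) 74} = \left(-57821\right) \left(-248495\right) \frac{1}{394837} + \frac{33923 + 154101}{\left(-46 + 20\right) 74} = 14368229395 \cdot \frac{1}{394837} + \frac{188024}{\left(-26\right) 74} = \frac{14368229395}{394837} + \frac{188024}{-1924} = \frac{14368229395}{394837} + 188024 \left(- \frac{1}{1924}\right) = \frac{14368229395}{394837} - \frac{47006}{481} = \frac{6892558630973}{189916597}$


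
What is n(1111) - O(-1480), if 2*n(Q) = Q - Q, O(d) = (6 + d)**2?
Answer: -2172676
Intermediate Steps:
n(Q) = 0 (n(Q) = (Q - Q)/2 = (1/2)*0 = 0)
n(1111) - O(-1480) = 0 - (6 - 1480)**2 = 0 - 1*(-1474)**2 = 0 - 1*2172676 = 0 - 2172676 = -2172676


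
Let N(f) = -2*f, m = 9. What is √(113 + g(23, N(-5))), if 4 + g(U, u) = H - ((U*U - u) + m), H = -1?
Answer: 2*I*√105 ≈ 20.494*I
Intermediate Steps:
g(U, u) = -14 + u - U² (g(U, u) = -4 + (-1 - ((U*U - u) + 9)) = -4 + (-1 - ((U² - u) + 9)) = -4 + (-1 - (9 + U² - u)) = -4 + (-1 + (-9 + u - U²)) = -4 + (-10 + u - U²) = -14 + u - U²)
√(113 + g(23, N(-5))) = √(113 + (-14 - 2*(-5) - 1*23²)) = √(113 + (-14 + 10 - 1*529)) = √(113 + (-14 + 10 - 529)) = √(113 - 533) = √(-420) = 2*I*√105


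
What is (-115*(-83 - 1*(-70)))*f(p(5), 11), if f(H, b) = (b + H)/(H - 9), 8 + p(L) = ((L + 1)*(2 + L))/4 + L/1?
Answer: -55315/3 ≈ -18438.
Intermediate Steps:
p(L) = -8 + L + (1 + L)*(2 + L)/4 (p(L) = -8 + (((L + 1)*(2 + L))/4 + L/1) = -8 + (((1 + L)*(2 + L))*(1/4) + L*1) = -8 + ((1 + L)*(2 + L)/4 + L) = -8 + (L + (1 + L)*(2 + L)/4) = -8 + L + (1 + L)*(2 + L)/4)
f(H, b) = (H + b)/(-9 + H)
(-115*(-83 - 1*(-70)))*f(p(5), 11) = (-115*(-83 - 1*(-70)))*(((-15/2 + (1/4)*5**2 + (7/4)*5) + 11)/(-9 + (-15/2 + (1/4)*5**2 + (7/4)*5))) = (-115*(-83 + 70))*(((-15/2 + (1/4)*25 + 35/4) + 11)/(-9 + (-15/2 + (1/4)*25 + 35/4))) = (-115*(-13))*(((-15/2 + 25/4 + 35/4) + 11)/(-9 + (-15/2 + 25/4 + 35/4))) = 1495*((15/2 + 11)/(-9 + 15/2)) = 1495*((37/2)/(-3/2)) = 1495*(-2/3*37/2) = 1495*(-37/3) = -55315/3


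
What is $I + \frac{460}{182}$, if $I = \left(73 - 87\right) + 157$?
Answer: $\frac{13243}{91} \approx 145.53$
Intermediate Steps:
$I = 143$ ($I = -14 + 157 = 143$)
$I + \frac{460}{182} = 143 + \frac{460}{182} = 143 + 460 \cdot \frac{1}{182} = 143 + \frac{230}{91} = \frac{13243}{91}$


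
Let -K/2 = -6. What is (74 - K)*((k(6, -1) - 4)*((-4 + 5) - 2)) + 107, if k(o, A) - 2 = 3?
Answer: 45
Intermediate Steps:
k(o, A) = 5 (k(o, A) = 2 + 3 = 5)
K = 12 (K = -2*(-6) = 12)
(74 - K)*((k(6, -1) - 4)*((-4 + 5) - 2)) + 107 = (74 - 1*12)*((5 - 4)*((-4 + 5) - 2)) + 107 = (74 - 12)*(1*(1 - 2)) + 107 = 62*(1*(-1)) + 107 = 62*(-1) + 107 = -62 + 107 = 45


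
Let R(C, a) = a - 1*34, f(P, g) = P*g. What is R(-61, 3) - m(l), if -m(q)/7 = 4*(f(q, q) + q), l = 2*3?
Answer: 1145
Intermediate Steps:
l = 6
m(q) = -28*q - 28*q² (m(q) = -28*(q*q + q) = -28*(q² + q) = -28*(q + q²) = -7*(4*q + 4*q²) = -28*q - 28*q²)
R(C, a) = -34 + a (R(C, a) = a - 34 = -34 + a)
R(-61, 3) - m(l) = (-34 + 3) - 28*6*(-1 - 1*6) = -31 - 28*6*(-1 - 6) = -31 - 28*6*(-7) = -31 - 1*(-1176) = -31 + 1176 = 1145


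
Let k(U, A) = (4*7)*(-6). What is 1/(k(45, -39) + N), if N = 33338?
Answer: 1/33170 ≈ 3.0148e-5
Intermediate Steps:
k(U, A) = -168 (k(U, A) = 28*(-6) = -168)
1/(k(45, -39) + N) = 1/(-168 + 33338) = 1/33170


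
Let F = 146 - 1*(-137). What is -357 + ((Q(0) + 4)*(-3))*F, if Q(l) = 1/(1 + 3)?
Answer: -15861/4 ≈ -3965.3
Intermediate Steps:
Q(l) = 1/4
F = 283 (F = 146 + 137 = 283)
-357 + ((Q(0) + 4)*(-3))*F = -357 + ((1/4 + 4)*(-3))*283 = -357 + ((17/4)*(-3))*283 = -357 - 51/4*283 = -357 - 14433/4 = -15861/4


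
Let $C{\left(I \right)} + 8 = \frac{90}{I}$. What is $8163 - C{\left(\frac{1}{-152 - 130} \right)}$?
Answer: $33551$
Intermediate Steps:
$C{\left(I \right)} = -8 + \frac{90}{I}$
$8163 - C{\left(\frac{1}{-152 - 130} \right)} = 8163 - \left(-8 + \frac{90}{\frac{1}{-152 - 130}}\right) = 8163 - \left(-8 + \frac{90}{\frac{1}{-282}}\right) = 8163 - \left(-8 + \frac{90}{- \frac{1}{282}}\right) = 8163 - \left(-8 + 90 \left(-282\right)\right) = 8163 - \left(-8 - 25380\right) = 8163 - -25388 = 8163 + 25388 = 33551$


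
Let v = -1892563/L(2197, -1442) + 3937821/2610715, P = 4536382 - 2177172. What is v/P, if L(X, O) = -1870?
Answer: 5528833897/12868995115900 ≈ 0.00042962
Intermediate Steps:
P = 2359210
v = 5528833897/5454790 (v = -1892563/(-1870) + 3937821/2610715 = -1892563*(-1/1870) + 3937821*(1/2610715) = 1892563/1870 + 21999/14585 = 5528833897/5454790 ≈ 1013.6)
v/P = (5528833897/5454790)/2359210 = (5528833897/5454790)*(1/2359210) = 5528833897/12868995115900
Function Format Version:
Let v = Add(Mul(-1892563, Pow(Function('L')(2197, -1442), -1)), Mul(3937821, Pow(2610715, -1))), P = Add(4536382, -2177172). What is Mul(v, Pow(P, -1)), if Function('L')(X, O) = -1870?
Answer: Rational(5528833897, 12868995115900) ≈ 0.00042962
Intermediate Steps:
P = 2359210
v = Rational(5528833897, 5454790) (v = Add(Mul(-1892563, Pow(-1870, -1)), Mul(3937821, Pow(2610715, -1))) = Add(Mul(-1892563, Rational(-1, 1870)), Mul(3937821, Rational(1, 2610715))) = Add(Rational(1892563, 1870), Rational(21999, 14585)) = Rational(5528833897, 5454790) ≈ 1013.6)
Mul(v, Pow(P, -1)) = Mul(Rational(5528833897, 5454790), Pow(2359210, -1)) = Mul(Rational(5528833897, 5454790), Rational(1, 2359210)) = Rational(5528833897, 12868995115900)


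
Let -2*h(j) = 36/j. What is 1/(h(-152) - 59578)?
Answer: -76/4527919 ≈ -1.6785e-5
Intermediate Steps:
h(j) = -18/j
1/(h(-152) - 59578) = 1/(-18/(-152) - 59578) = 1/(-18*(-1/152) - 59578) = 1/(9/76 - 59578) = 1/(-4527919/76) = -76/4527919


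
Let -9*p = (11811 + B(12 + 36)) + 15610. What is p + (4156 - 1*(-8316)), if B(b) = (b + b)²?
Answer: 75611/9 ≈ 8401.2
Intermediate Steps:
B(b) = 4*b² (B(b) = (2*b)² = 4*b²)
p = -36637/9 (p = -((11811 + 4*(12 + 36)²) + 15610)/9 = -((11811 + 4*48²) + 15610)/9 = -((11811 + 4*2304) + 15610)/9 = -((11811 + 9216) + 15610)/9 = -(21027 + 15610)/9 = -⅑*36637 = -36637/9 ≈ -4070.8)
p + (4156 - 1*(-8316)) = -36637/9 + (4156 - 1*(-8316)) = -36637/9 + (4156 + 8316) = -36637/9 + 12472 = 75611/9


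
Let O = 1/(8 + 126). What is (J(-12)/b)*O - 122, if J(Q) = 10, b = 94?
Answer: -768351/6298 ≈ -122.00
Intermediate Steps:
O = 1/134 ≈ 0.0074627
(J(-12)/b)*O - 122 = (10/94)*(1/134) - 122 = (10*(1/94))*(1/134) - 122 = (5/47)*(1/134) - 122 = 5/6298 - 122 = -768351/6298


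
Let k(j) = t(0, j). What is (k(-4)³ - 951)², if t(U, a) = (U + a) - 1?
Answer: 1157776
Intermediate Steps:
t(U, a) = -1 + U + a
k(j) = -1 + j (k(j) = -1 + 0 + j = -1 + j)
(k(-4)³ - 951)² = ((-1 - 4)³ - 951)² = ((-5)³ - 951)² = (-125 - 951)² = (-1076)² = 1157776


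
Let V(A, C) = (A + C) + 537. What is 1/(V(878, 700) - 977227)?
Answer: -1/975112 ≈ -1.0255e-6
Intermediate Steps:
V(A, C) = 537 + A + C
1/(V(878, 700) - 977227) = 1/((537 + 878 + 700) - 977227) = 1/(2115 - 977227) = 1/(-975112) = -1/975112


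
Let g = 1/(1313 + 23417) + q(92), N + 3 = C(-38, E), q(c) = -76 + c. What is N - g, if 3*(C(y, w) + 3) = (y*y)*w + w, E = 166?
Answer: 5930352917/74190 ≈ 79935.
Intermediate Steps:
C(y, w) = -3 + w/3 + w*y²/3 (C(y, w) = -3 + ((y*y)*w + w)/3 = -3 + (y²*w + w)/3 = -3 + (w*y² + w)/3 = -3 + (w + w*y²)/3 = -3 + (w/3 + w*y²/3) = -3 + w/3 + w*y²/3)
N = 239852/3 (N = -3 + (-3 + (⅓)*166 + (⅓)*166*(-38)²) = -3 + (-3 + 166/3 + (⅓)*166*1444) = -3 + (-3 + 166/3 + 239704/3) = -3 + 239861/3 = 239852/3 ≈ 79951.)
g = 395681/24730 (g = 1/(1313 + 23417) + (-76 + 92) = 1/24730 + 16 = 395681/24730 ≈ 16.000)
N - g = 239852/3 - 1*395681/24730 = 239852/3 - 395681/24730 = 5930352917/74190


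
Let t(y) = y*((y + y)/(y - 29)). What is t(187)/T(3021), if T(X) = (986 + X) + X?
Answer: 34969/555212 ≈ 0.062983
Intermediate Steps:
t(y) = 2*y²/(-29 + y) (t(y) = y*((2*y)/(-29 + y)) = y*(2*y/(-29 + y)) = 2*y²/(-29 + y))
T(X) = 986 + 2*X
t(187)/T(3021) = (2*187²/(-29 + 187))/(986 + 2*3021) = (2*34969/158)/(986 + 6042) = (2*34969*(1/158))/7028 = (34969/79)*(1/7028) = 34969/555212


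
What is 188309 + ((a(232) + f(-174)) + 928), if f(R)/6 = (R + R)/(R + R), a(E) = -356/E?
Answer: 10976005/58 ≈ 1.8924e+5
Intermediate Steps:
f(R) = 6 (f(R) = 6*((R + R)/(R + R)) = 6*((2*R)/((2*R))) = 6*((2*R)*(1/(2*R))) = 6*1 = 6)
188309 + ((a(232) + f(-174)) + 928) = 188309 + ((-356/232 + 6) + 928) = 188309 + ((-356*1/232 + 6) + 928) = 188309 + ((-89/58 + 6) + 928) = 188309 + (259/58 + 928) = 188309 + 54083/58 = 10976005/58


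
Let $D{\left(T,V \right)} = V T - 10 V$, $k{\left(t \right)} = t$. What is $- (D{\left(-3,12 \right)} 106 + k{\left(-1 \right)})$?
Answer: $16537$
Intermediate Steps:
$D{\left(T,V \right)} = - 10 V + T V$ ($D{\left(T,V \right)} = T V - 10 V = - 10 V + T V$)
$- (D{\left(-3,12 \right)} 106 + k{\left(-1 \right)}) = - (12 \left(-10 - 3\right) 106 - 1) = - (12 \left(-13\right) 106 - 1) = - (\left(-156\right) 106 - 1) = - (-16536 - 1) = \left(-1\right) \left(-16537\right) = 16537$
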